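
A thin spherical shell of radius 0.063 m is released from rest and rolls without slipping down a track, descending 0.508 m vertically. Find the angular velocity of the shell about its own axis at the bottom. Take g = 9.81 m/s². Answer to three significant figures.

With I = (2/3)MR², the ratio k = I/(MR²) is 2/3.
The rolling condition ω = v/R makes the rotational term ½I(v/R)² = ½kMv², so KE_total = ½(1+k)Mv² = (5/6)Mv².
Energy conservation Mgh = ½(1+k)Mv² gives v = √(2gh/(1+k)) = √(2 × 9.81 × 0.508 / 1.667) = 2.445 m/s.
Then ω = v/R = 2.445 / 0.063 ≈ 38.8 rad/s.

ω ≈ 38.8 rad/s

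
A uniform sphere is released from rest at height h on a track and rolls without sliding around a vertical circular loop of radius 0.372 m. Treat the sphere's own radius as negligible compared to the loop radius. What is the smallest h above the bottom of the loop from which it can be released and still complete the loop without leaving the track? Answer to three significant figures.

h_min ≈ 1.00 m

The moment of inertia is (2/5)MR², giving k ≡ I/(MR²) = 0.4.
At the top, contact is just lost when gravity alone supplies the centripetal force: Mg = Mv_top²/r, i.e. v_top² = gr.
With ω = v/R, the kinetic energy at speed v is ½(1+k)Mv² = (7/10)Mv².
Energy conservation from release (height h) to the top (height 2r): Mgh = Mg(2r) + (7/10)M·gr.
Thus h_min = 2r + (1+k)r/2 = r(2 + 1.4/2) = 0.372 × 2.7 ≈ 1.00 m.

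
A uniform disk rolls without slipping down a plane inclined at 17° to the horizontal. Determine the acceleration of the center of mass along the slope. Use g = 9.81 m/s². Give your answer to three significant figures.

The moment of inertia is (1/2)MR², giving k ≡ I/(MR²) = 0.5.
Along the incline Mg sinθ − f = Ma, and torque about the center fR = Iα = kMR²(a/R) gives f = kMa.
Eliminating f: Mg sinθ = (1+k)Ma, so a = g sinθ/(1+k) = 9.81 × sin17° / 1.5 ≈ 1.91 m/s².

a ≈ 1.91 m/s²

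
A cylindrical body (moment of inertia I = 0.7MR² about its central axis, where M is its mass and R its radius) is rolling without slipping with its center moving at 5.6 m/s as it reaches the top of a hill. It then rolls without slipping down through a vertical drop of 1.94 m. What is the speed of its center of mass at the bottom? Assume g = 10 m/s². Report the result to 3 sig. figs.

With I = 0.7MR², the ratio k = I/(MR²) is 0.7.
Since it rolls without slipping, ω = v/R and KE = ½Mv² + ½Iω² = ½(1+k)Mv² = (17/20)Mv².
Energy conservation: (17/20)Mv₀² + Mgh = (17/20)Mv², so v² = v₀² + 2gh/(1+k).
v = √(5.6² + 2×10×1.94/1.7) = √54.18 ≈ 7.36 m/s.

v ≈ 7.36 m/s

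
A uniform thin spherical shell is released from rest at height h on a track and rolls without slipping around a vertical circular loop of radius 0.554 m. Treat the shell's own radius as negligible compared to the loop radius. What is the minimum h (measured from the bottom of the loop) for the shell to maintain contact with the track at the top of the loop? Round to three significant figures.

h_min ≈ 1.57 m

The moment of inertia is (2/3)MR², giving k ≡ I/(MR²) = 2/3.
At the top, contact is just lost when gravity alone supplies the centripetal force: Mg = Mv_top²/r, i.e. v_top² = gr.
With ω = v/R, the kinetic energy at speed v is ½(1+k)Mv² = (5/6)Mv².
Energy conservation from release (height h) to the top (height 2r): Mgh = Mg(2r) + (5/6)M·gr.
Thus h_min = 2r + (1+k)r/2 = r(2 + 1.667/2) = 0.554 × 2.833 ≈ 1.57 m.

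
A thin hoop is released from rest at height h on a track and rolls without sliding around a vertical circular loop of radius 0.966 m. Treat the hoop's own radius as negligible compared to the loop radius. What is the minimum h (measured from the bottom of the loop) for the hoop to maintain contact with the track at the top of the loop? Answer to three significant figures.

The moment of inertia is MR², giving k ≡ I/(MR²) = 1.
At the top of the loop, the minimum-contact condition is Mg = Mv_top²/r, so v_top² = gr.
With ω = v/R, the kinetic energy at speed v is ½(1+k)Mv² = Mv².
Energy conservation from release (height h) to the top (height 2r): Mgh = Mg(2r) + M·gr.
Thus h_min = 2r + (1+k)r/2 = r(2 + 2/2) = 0.966 × 3 ≈ 2.90 m.

h_min ≈ 2.90 m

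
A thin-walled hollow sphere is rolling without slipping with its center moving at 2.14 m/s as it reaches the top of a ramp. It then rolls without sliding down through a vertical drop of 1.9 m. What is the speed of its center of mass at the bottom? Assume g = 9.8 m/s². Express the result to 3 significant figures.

The moment of inertia is (2/3)MR², giving k ≡ I/(MR²) = 2/3.
The rolling condition ω = v/R makes the rotational term ½I(v/R)² = ½kMv², so KE_total = ½(1+k)Mv² = (5/6)Mv².
Energy conservation: (5/6)Mv₀² + Mgh = (5/6)Mv², so v² = v₀² + 2gh/(1+k).
v = √(2.14² + 2×9.8×1.9/1.667) = √26.92 ≈ 5.19 m/s.

v ≈ 5.19 m/s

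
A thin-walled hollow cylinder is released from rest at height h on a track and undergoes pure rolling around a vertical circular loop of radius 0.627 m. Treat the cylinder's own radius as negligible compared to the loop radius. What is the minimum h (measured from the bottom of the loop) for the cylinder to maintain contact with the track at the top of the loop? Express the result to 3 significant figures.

h_min ≈ 1.88 m

For this body I = MR², i.e. k = I/(MR²) = 1.
At the top, contact is just lost when gravity alone supplies the centripetal force: Mg = Mv_top²/r, i.e. v_top² = gr.
With ω = v/R, the kinetic energy at speed v is ½(1+k)Mv² = Mv².
Energy conservation from release (height h) to the top (height 2r): Mgh = Mg(2r) + M·gr.
Thus h_min = 2r + (1+k)r/2 = r(2 + 2/2) = 0.627 × 3 ≈ 1.88 m.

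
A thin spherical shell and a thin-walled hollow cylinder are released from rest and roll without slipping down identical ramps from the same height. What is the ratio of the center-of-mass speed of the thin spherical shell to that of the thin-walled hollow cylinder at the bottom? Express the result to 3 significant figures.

v_ratio ≈ 1.10

Each satisfies Mgh = ½(1+k)Mv² with k = I/(MR²), so v ∝ 1/√(1+k).
For the thin spherical shell k = 2/3; for the thin-walled hollow cylinder k = 1.
v₁/v₂ = √((1+k₂)/(1+k₁)) = √(2/1.667) ≈ 1.10.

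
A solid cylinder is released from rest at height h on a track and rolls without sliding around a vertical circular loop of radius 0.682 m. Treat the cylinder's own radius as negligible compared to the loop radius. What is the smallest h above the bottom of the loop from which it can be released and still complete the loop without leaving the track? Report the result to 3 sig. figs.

h_min ≈ 1.88 m

With I = (1/2)MR², the ratio k = I/(MR²) is 0.5.
At the top, contact is just lost when gravity alone supplies the centripetal force: Mg = Mv_top²/r, i.e. v_top² = gr.
With ω = v/R, the kinetic energy at speed v is ½(1+k)Mv² = (3/4)Mv².
Energy conservation from release (height h) to the top (height 2r): Mgh = Mg(2r) + (3/4)M·gr.
Thus h_min = 2r + (1+k)r/2 = r(2 + 1.5/2) = 0.682 × 2.75 ≈ 1.88 m.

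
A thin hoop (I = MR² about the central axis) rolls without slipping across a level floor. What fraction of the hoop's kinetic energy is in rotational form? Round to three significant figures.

fraction ≈ 0.500

For this body I = MR², i.e. k = I/(MR²) = 1.
With ω = v/R, KE_trans = ½Mv² and KE_rot = ½Iω² = ½kMv², so KE_total = ½(1+k)Mv².
The rotational fraction is therefore k/(1+k) = 1/2 ≈ 0.500.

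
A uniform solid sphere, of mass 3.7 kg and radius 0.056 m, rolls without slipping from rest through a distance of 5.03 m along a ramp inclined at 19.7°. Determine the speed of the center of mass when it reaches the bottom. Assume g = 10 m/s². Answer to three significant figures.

Here I = (2/5)MR², so the shape factor k = I/(MR²) = 0.4.
Since it rolls without slipping, ω = v/R and KE = ½Mv² + ½Iω² = ½(1+k)Mv² = (7/10)Mv².
The vertical drop is h = L sinθ = 5.03 × sin19.7° = 1.696 m.
Energy conservation: Mgh = (7/10)Mv², so v = √(2gh/(1+k)) = √(2 × 10 × 1.696 / 1.4) ≈ 4.92 m/s.

v ≈ 4.92 m/s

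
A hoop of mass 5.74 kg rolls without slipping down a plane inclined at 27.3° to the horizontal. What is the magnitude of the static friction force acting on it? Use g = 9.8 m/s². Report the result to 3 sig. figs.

f ≈ 12.9 N

Here I = MR², so the shape factor k = I/(MR²) = 1.
Along the incline Mg sinθ − f = Ma, and torque about the center fR = Iα = kMR²(a/R) gives f = kMa.
Combining, a = g sinθ/(1+k) and f = kMa = kMg sinθ/(1+k).
f = 1 × 5.74 × 9.8 × sin27.3° / 2 ≈ 12.9 N.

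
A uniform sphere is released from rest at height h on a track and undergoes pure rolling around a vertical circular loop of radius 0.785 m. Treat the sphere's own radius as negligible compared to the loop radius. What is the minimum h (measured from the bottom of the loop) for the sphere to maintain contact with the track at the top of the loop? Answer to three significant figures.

h_min ≈ 2.12 m

Here I = (2/5)MR², so the shape factor k = I/(MR²) = 0.4.
At the top, contact is just lost when gravity alone supplies the centripetal force: Mg = Mv_top²/r, i.e. v_top² = gr.
With ω = v/R, the kinetic energy at speed v is ½(1+k)Mv² = (7/10)Mv².
Energy conservation from release (height h) to the top (height 2r): Mgh = Mg(2r) + (7/10)M·gr.
Thus h_min = 2r + (1+k)r/2 = r(2 + 1.4/2) = 0.785 × 2.7 ≈ 2.12 m.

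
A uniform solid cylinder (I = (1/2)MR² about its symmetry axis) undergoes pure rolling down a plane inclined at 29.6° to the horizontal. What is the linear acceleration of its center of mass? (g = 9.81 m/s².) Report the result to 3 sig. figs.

Here I = (1/2)MR², so the shape factor k = I/(MR²) = 0.5.
Along the incline Mg sinθ − f = Ma, and torque about the center fR = Iα = kMR²(a/R) gives f = kMa.
Eliminating f: Mg sinθ = (1+k)Ma, so a = g sinθ/(1+k) = 9.81 × sin29.6° / 1.5 ≈ 3.23 m/s².

a ≈ 3.23 m/s²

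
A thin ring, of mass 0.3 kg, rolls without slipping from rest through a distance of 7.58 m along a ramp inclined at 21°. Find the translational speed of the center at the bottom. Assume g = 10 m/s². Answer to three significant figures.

v ≈ 5.21 m/s

Here I = MR², so the shape factor k = I/(MR²) = 1.
Since it rolls without slipping, ω = v/R and KE = ½Mv² + ½Iω² = ½(1+k)Mv² = Mv².
The vertical drop is h = L sinθ = 7.58 × sin21° = 2.716 m.
Energy conservation: Mgh = Mv², so v = √(2gh/(1+k)) = √(2 × 10 × 2.716 / 2) ≈ 5.21 m/s.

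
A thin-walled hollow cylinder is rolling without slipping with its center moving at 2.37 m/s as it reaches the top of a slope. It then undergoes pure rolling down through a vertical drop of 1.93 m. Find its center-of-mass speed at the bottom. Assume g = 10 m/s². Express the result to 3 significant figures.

Here I = MR², so the shape factor k = I/(MR²) = 1.
Pure rolling means v = ωR; then KE = ½Mv² + ½I(v/R)² = ½(1+k)Mv² = Mv².
Conserving energy between top and bottom: Mv² = Mv₀² + Mgh, hence v² = v₀² + 2gh/(1+k).
v = √(2.37² + 2×10×1.93/2) = √24.92 ≈ 4.99 m/s.

v ≈ 4.99 m/s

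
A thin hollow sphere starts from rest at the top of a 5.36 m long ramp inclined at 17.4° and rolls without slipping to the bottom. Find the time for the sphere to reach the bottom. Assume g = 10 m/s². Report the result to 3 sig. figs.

The moment of inertia is (2/3)MR², giving k ≡ I/(MR²) = 2/3.
Translational: Mg sinθ − f = Ma. Rotational about the CM: fR = Iα = kMRa, so f = kMa.
Hence a = g sinθ/(1+k) = 10×sin17.4°/1.667 = 1.794 m/s².
Starting from rest, L = ½at², so t = √(2L/a) = √(2×5.36/1.794) ≈ 2.44 s.

t ≈ 2.44 s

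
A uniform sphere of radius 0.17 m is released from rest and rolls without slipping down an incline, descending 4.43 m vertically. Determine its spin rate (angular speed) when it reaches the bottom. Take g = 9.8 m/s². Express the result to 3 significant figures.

ω ≈ 46.3 rad/s

For this body I = (2/5)MR², i.e. k = I/(MR²) = 0.4.
Rolling without slipping gives ω = v/R, so the total kinetic energy is ½Mv² + ½Iω² = ½(1+k)Mv² = (7/10)Mv².
Energy conservation Mgh = ½(1+k)Mv² gives v = √(2gh/(1+k)) = √(2 × 9.8 × 4.43 / 1.4) = 7.875 m/s.
Then ω = v/R = 7.875 / 0.17 ≈ 46.3 rad/s.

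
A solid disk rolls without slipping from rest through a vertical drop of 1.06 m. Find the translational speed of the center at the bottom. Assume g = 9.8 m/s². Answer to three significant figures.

For this body I = (1/2)MR², i.e. k = I/(MR²) = 0.5.
Since it rolls without slipping, ω = v/R and KE = ½Mv² + ½Iω² = ½(1+k)Mv² = (3/4)Mv².
Energy conservation: Mgh = (3/4)Mv², so v = √(2gh/(1+k)) = √(2 × 9.8 × 1.06 / 1.5) ≈ 3.72 m/s.

v ≈ 3.72 m/s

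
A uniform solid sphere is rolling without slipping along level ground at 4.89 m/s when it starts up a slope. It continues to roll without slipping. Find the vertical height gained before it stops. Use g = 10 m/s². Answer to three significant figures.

h ≈ 1.67 m

For this body I = (2/5)MR², i.e. k = I/(MR²) = 0.4.
Since it rolls without slipping, ω = v/R and KE = ½Mv² + ½Iω² = ½(1+k)Mv² = (7/10)Mv².
All of this converts to potential energy at the highest point: (7/10)Mv₀² = Mgh.
Thus h = (1+k)v₀²/(2g) = 1.4 × 4.89² / (2 × 10) ≈ 1.67 m.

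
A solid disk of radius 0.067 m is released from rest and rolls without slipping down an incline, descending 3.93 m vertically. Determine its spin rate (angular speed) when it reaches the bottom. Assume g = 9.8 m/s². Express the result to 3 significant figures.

ω ≈ 107 rad/s

For this body I = (1/2)MR², i.e. k = I/(MR²) = 0.5.
Rolling without slipping gives ω = v/R, so the total kinetic energy is ½Mv² + ½Iω² = ½(1+k)Mv² = (3/4)Mv².
Energy conservation Mgh = ½(1+k)Mv² gives v = √(2gh/(1+k)) = √(2 × 9.8 × 3.93 / 1.5) = 7.166 m/s.
Then ω = v/R = 7.166 / 0.067 ≈ 107 rad/s.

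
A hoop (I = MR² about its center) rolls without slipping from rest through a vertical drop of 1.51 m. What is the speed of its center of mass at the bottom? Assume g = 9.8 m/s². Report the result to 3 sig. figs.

v ≈ 3.85 m/s

Here I = MR², so the shape factor k = I/(MR²) = 1.
Since it rolls without slipping, ω = v/R and KE = ½Mv² + ½Iω² = ½(1+k)Mv² = Mv².
Setting Mgh = Mv² gives v = √(2gh/(1+k)) = √(2·9.8·1.51/2) ≈ 3.85 m/s.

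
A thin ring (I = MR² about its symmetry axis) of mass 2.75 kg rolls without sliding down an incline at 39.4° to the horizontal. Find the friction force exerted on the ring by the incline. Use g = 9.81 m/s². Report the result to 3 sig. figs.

f ≈ 8.56 N

Here I = MR², so the shape factor k = I/(MR²) = 1.
Translational: Mg sinθ − f = Ma. Rotational about the CM: fR = Iα = kMRa, so f = kMa.
Combining, a = g sinθ/(1+k) and f = kMa = kMg sinθ/(1+k).
f = 1 × 2.75 × 9.81 × sin39.4° / 2 ≈ 8.56 N.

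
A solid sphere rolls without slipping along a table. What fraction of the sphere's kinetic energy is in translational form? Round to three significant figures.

fraction ≈ 0.714

With I = (2/5)MR², the ratio k = I/(MR²) is 0.4.
Since ω = v/R, the translational part is ½Mv² and the rotational part is ½I(v/R)² = ½kMv²; the total is ½(1+k)Mv².
The translational fraction is therefore 1/(1+k) = 1/1.4 ≈ 0.714.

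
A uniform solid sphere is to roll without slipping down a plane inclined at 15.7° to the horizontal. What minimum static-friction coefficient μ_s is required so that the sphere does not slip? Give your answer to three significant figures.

Here I = (2/5)MR², so the shape factor k = I/(MR²) = 0.4.
Newton's second law down the slope: Mg sinθ − f = Ma. The torque equation fR = Iα (with α = a/R) gives f = kMa.
These give a = g sinθ/(1+k) and the required friction f = kMg sinθ/(1+k).
With N = Mg cosθ, the no-slip condition f ≤ μN gives μ_min = f/N = k tanθ/(1+k).
μ_min = 0.4 × tan15.7° / 1.4 ≈ 0.0803.

μ_min ≈ 0.0803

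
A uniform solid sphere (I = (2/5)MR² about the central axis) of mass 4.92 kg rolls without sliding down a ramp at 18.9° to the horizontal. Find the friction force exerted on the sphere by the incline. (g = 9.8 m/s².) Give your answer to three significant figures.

f ≈ 4.46 N

The moment of inertia is (2/5)MR², giving k ≡ I/(MR²) = 0.4.
Translational: Mg sinθ − f = Ma. Rotational about the CM: fR = Iα = kMRa, so f = kMa.
Combining, a = g sinθ/(1+k) and f = kMa = kMg sinθ/(1+k).
f = 0.4 × 4.92 × 9.8 × sin18.9° / 1.4 ≈ 4.46 N.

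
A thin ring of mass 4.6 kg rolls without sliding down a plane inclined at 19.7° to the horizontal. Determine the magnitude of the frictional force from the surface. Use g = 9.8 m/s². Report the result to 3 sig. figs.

f ≈ 7.60 N

For this body I = MR², i.e. k = I/(MR²) = 1.
Translational: Mg sinθ − f = Ma. Rotational about the CM: fR = Iα = kMRa, so f = kMa.
Combining, a = g sinθ/(1+k) and f = kMa = kMg sinθ/(1+k).
f = 1 × 4.6 × 9.8 × sin19.7° / 2 ≈ 7.60 N.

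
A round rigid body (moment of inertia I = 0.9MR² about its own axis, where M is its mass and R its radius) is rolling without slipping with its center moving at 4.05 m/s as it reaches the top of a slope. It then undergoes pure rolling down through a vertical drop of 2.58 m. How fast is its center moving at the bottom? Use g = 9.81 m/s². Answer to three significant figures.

With I = 0.9MR², the ratio k = I/(MR²) is 0.9.
Pure rolling means v = ωR; then KE = ½Mv² + ½I(v/R)² = ½(1+k)Mv² = (19/20)Mv².
Conserving energy between top and bottom: (19/20)Mv² = (19/20)Mv₀² + Mgh, hence v² = v₀² + 2gh/(1+k).
v = √(4.05² + 2×9.81×2.58/1.9) = √43.04 ≈ 6.56 m/s.

v ≈ 6.56 m/s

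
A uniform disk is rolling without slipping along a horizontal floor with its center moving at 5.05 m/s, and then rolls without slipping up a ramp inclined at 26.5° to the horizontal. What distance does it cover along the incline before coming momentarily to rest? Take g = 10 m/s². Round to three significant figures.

d ≈ 4.29 m

Here I = (1/2)MR², so the shape factor k = I/(MR²) = 0.5.
Rolling without slipping gives ω = v/R, so the total kinetic energy is ½Mv² + ½Iω² = ½(1+k)Mv² = (3/4)Mv².
Setting this equal to Mgh gives the vertical rise h = (1+k)v₀²/(2g) = 1.5×5.05²/(2×10) = 1.913 m.
Along the incline, d = h/sinθ = 1.913/sin26.5° ≈ 4.29 m.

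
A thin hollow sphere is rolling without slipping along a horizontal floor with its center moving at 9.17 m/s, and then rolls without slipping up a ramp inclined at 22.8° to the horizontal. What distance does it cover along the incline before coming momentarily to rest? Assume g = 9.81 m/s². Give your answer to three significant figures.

Here I = (2/3)MR², so the shape factor k = I/(MR²) = 2/3.
Pure rolling means v = ωR; then KE = ½Mv² + ½I(v/R)² = ½(1+k)Mv² = (5/6)Mv².
Setting this equal to Mgh gives the vertical rise h = (1+k)v₀²/(2g) = 1.667×9.17²/(2×9.81) = 7.143 m.
Along the incline, d = h/sinθ = 7.143/sin22.8° ≈ 18.4 m.

d ≈ 18.4 m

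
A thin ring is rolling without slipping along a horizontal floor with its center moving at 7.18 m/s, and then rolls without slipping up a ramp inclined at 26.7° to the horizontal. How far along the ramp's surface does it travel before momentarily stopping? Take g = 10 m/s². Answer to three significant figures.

d ≈ 11.5 m

Here I = MR², so the shape factor k = I/(MR²) = 1.
The rolling condition ω = v/R makes the rotational term ½I(v/R)² = ½kMv², so KE_total = ½(1+k)Mv² = Mv².
Setting this equal to Mgh gives the vertical rise h = (1+k)v₀²/(2g) = 2×7.18²/(2×10) = 5.155 m.
Along the incline, d = h/sinθ = 5.155/sin26.7° ≈ 11.5 m.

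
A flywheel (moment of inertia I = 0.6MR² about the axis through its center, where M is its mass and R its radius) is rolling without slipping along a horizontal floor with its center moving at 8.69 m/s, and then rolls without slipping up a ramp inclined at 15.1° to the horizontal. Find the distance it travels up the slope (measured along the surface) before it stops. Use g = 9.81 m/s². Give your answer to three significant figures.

For this body I = 0.6MR², i.e. k = I/(MR²) = 0.6.
The rolling condition ω = v/R makes the rotational term ½I(v/R)² = ½kMv², so KE_total = ½(1+k)Mv² = (4/5)Mv².
Setting this equal to Mgh gives the vertical rise h = (1+k)v₀²/(2g) = 1.6×8.69²/(2×9.81) = 6.158 m.
Along the incline, d = h/sinθ = 6.158/sin15.1° ≈ 23.6 m.

d ≈ 23.6 m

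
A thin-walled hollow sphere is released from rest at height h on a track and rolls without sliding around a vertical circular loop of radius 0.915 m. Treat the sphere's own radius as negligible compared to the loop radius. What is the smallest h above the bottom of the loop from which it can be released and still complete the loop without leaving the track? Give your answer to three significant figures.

h_min ≈ 2.59 m

For this body I = (2/3)MR², i.e. k = I/(MR²) = 2/3.
At the top, contact is just lost when gravity alone supplies the centripetal force: Mg = Mv_top²/r, i.e. v_top² = gr.
With ω = v/R, the kinetic energy at speed v is ½(1+k)Mv² = (5/6)Mv².
Energy conservation from release (height h) to the top (height 2r): Mgh = Mg(2r) + (5/6)M·gr.
Thus h_min = 2r + (1+k)r/2 = r(2 + 1.667/2) = 0.915 × 2.833 ≈ 2.59 m.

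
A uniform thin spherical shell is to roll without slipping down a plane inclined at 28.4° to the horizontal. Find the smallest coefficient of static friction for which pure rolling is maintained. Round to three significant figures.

For this body I = (2/3)MR², i.e. k = I/(MR²) = 2/3.
Newton's second law down the slope: Mg sinθ − f = Ma. The torque equation fR = Iα (with α = a/R) gives f = kMa.
These give a = g sinθ/(1+k) and the required friction f = kMg sinθ/(1+k).
With N = Mg cosθ, the no-slip condition f ≤ μN gives μ_min = f/N = k tanθ/(1+k).
μ_min = (2/3) × tan28.4° / 1.667 ≈ 0.216.

μ_min ≈ 0.216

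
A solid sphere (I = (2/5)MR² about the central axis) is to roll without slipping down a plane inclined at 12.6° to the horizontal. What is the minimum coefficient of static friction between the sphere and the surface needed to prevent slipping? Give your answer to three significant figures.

μ_min ≈ 0.0639

Here I = (2/5)MR², so the shape factor k = I/(MR²) = 0.4.
Newton's second law down the slope: Mg sinθ − f = Ma. The torque equation fR = Iα (with α = a/R) gives f = kMa.
These give a = g sinθ/(1+k) and the required friction f = kMg sinθ/(1+k).
With N = Mg cosθ, the no-slip condition f ≤ μN gives μ_min = f/N = k tanθ/(1+k).
μ_min = 0.4 × tan12.6° / 1.4 ≈ 0.0639.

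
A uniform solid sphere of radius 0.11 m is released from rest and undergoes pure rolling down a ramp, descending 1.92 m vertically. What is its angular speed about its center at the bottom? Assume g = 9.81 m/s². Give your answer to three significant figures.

Here I = (2/5)MR², so the shape factor k = I/(MR²) = 0.4.
Rolling without slipping gives ω = v/R, so the total kinetic energy is ½Mv² + ½Iω² = ½(1+k)Mv² = (7/10)Mv².
Energy conservation Mgh = ½(1+k)Mv² gives v = √(2gh/(1+k)) = √(2 × 9.81 × 1.92 / 1.4) = 5.187 m/s.
Then ω = v/R = 5.187 / 0.11 ≈ 47.2 rad/s.

ω ≈ 47.2 rad/s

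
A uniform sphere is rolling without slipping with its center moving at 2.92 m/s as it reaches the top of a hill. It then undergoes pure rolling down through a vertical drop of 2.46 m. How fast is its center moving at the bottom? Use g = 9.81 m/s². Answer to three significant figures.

v ≈ 6.56 m/s

Here I = (2/5)MR², so the shape factor k = I/(MR²) = 0.4.
Pure rolling means v = ωR; then KE = ½Mv² + ½I(v/R)² = ½(1+k)Mv² = (7/10)Mv².
Conserving energy between top and bottom: (7/10)Mv² = (7/10)Mv₀² + Mgh, hence v² = v₀² + 2gh/(1+k).
v = √(2.92² + 2×9.81×2.46/1.4) = √43 ≈ 6.56 m/s.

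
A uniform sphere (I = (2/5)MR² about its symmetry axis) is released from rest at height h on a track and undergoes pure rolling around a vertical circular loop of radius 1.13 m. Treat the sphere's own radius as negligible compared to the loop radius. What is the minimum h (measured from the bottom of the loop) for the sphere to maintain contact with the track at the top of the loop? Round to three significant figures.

h_min ≈ 3.05 m

With I = (2/5)MR², the ratio k = I/(MR²) is 0.4.
At the top, contact is just lost when gravity alone supplies the centripetal force: Mg = Mv_top²/r, i.e. v_top² = gr.
With ω = v/R, the kinetic energy at speed v is ½(1+k)Mv² = (7/10)Mv².
Energy conservation from release (height h) to the top (height 2r): Mgh = Mg(2r) + (7/10)M·gr.
Thus h_min = 2r + (1+k)r/2 = r(2 + 1.4/2) = 1.13 × 2.7 ≈ 3.05 m.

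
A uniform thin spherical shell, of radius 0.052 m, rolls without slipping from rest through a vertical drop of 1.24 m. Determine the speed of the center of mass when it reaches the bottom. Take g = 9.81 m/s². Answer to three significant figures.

With I = (2/3)MR², the ratio k = I/(MR²) is 2/3.
The rolling condition ω = v/R makes the rotational term ½I(v/R)² = ½kMv², so KE_total = ½(1+k)Mv² = (5/6)Mv².
Setting Mgh = (5/6)Mv² gives v = √(2gh/(1+k)) = √(2·9.81·1.24/1.667) ≈ 3.82 m/s.

v ≈ 3.82 m/s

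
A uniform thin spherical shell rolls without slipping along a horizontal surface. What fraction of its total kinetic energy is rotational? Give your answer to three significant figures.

Here I = (2/3)MR², so the shape factor k = I/(MR²) = 2/3.
With ω = v/R, KE_trans = ½Mv² and KE_rot = ½Iω² = ½kMv², so KE_total = ½(1+k)Mv².
The rotational fraction is therefore k/(1+k) = (2/3)/1.667 ≈ 0.400.

fraction ≈ 0.400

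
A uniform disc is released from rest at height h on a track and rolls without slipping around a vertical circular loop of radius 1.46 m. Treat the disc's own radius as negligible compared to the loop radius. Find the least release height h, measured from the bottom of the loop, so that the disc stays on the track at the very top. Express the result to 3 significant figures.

With I = (1/2)MR², the ratio k = I/(MR²) is 0.5.
At the top, contact is just lost when gravity alone supplies the centripetal force: Mg = Mv_top²/r, i.e. v_top² = gr.
With ω = v/R, the kinetic energy at speed v is ½(1+k)Mv² = (3/4)Mv².
Energy conservation from release (height h) to the top (height 2r): Mgh = Mg(2r) + (3/4)M·gr.
Thus h_min = 2r + (1+k)r/2 = r(2 + 1.5/2) = 1.46 × 2.75 ≈ 4.02 m.

h_min ≈ 4.02 m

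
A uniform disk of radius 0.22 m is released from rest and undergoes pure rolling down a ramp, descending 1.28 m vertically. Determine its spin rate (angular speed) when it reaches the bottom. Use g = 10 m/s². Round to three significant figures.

ω ≈ 18.8 rad/s

The moment of inertia is (1/2)MR², giving k ≡ I/(MR²) = 0.5.
Pure rolling means v = ωR; then KE = ½Mv² + ½I(v/R)² = ½(1+k)Mv² = (3/4)Mv².
Energy conservation Mgh = ½(1+k)Mv² gives v = √(2gh/(1+k)) = √(2 × 10 × 1.28 / 1.5) = 4.131 m/s.
The angular speed follows from ω = v/R = 4.131/0.22 ≈ 18.8 rad/s.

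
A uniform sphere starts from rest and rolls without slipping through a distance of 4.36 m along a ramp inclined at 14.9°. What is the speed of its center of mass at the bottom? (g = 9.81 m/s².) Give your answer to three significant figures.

With I = (2/5)MR², the ratio k = I/(MR²) is 0.4.
Since it rolls without slipping, ω = v/R and KE = ½Mv² + ½Iω² = ½(1+k)Mv² = (7/10)Mv².
The vertical drop is h = L sinθ = 4.36 × sin14.9° = 1.121 m.
Setting Mgh = (7/10)Mv² gives v = √(2gh/(1+k)) = √(2·9.81·1.121/1.4) ≈ 3.96 m/s.

v ≈ 3.96 m/s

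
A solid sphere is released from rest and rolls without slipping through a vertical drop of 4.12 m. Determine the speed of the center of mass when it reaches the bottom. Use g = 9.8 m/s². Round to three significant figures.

Here I = (2/5)MR², so the shape factor k = I/(MR²) = 0.4.
Since it rolls without slipping, ω = v/R and KE = ½Mv² + ½Iω² = ½(1+k)Mv² = (7/10)Mv².
Energy conservation: Mgh = (7/10)Mv², so v = √(2gh/(1+k)) = √(2 × 9.8 × 4.12 / 1.4) ≈ 7.59 m/s.

v ≈ 7.59 m/s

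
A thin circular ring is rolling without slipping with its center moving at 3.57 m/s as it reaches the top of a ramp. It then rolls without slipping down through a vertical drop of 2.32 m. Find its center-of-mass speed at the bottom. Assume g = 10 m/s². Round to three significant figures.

The moment of inertia is MR², giving k ≡ I/(MR²) = 1.
The rolling condition ω = v/R makes the rotational term ½I(v/R)² = ½kMv², so KE_total = ½(1+k)Mv² = Mv².
Conserving energy between top and bottom: Mv² = Mv₀² + Mgh, hence v² = v₀² + 2gh/(1+k).
v = √(3.57² + 2×10×2.32/2) = √35.94 ≈ 6.00 m/s.

v ≈ 6.00 m/s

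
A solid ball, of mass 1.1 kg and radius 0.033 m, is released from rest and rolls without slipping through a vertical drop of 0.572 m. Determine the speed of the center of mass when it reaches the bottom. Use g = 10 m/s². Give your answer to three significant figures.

v ≈ 2.86 m/s

For this body I = (2/5)MR², i.e. k = I/(MR²) = 0.4.
Rolling without slipping gives ω = v/R, so the total kinetic energy is ½Mv² + ½Iω² = ½(1+k)Mv² = (7/10)Mv².
Setting Mgh = (7/10)Mv² gives v = √(2gh/(1+k)) = √(2·10·0.572/1.4) ≈ 2.86 m/s.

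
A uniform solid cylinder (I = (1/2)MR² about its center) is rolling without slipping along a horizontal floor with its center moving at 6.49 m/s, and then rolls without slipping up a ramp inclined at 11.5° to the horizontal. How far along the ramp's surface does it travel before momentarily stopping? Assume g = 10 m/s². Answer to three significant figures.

With I = (1/2)MR², the ratio k = I/(MR²) is 0.5.
Rolling without slipping gives ω = v/R, so the total kinetic energy is ½Mv² + ½Iω² = ½(1+k)Mv² = (3/4)Mv².
Setting this equal to Mgh gives the vertical rise h = (1+k)v₀²/(2g) = 1.5×6.49²/(2×10) = 3.159 m.
The distance along the slope is d = h/sinθ = 3.159/sin11.5° ≈ 15.8 m.

d ≈ 15.8 m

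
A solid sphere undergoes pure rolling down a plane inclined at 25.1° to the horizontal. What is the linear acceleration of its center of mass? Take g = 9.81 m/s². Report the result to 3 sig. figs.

a ≈ 2.97 m/s²

With I = (2/5)MR², the ratio k = I/(MR²) is 0.4.
Translational: Mg sinθ − f = Ma. Rotational about the CM: fR = Iα = kMRa, so f = kMa.
Eliminating f: Mg sinθ = (1+k)Ma, so a = g sinθ/(1+k) = 9.81 × sin25.1° / 1.4 ≈ 2.97 m/s².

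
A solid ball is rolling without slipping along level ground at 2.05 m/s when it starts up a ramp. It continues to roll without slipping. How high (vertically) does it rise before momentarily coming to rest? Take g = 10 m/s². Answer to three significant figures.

The moment of inertia is (2/5)MR², giving k ≡ I/(MR²) = 0.4.
Rolling without slipping gives ω = v/R, so the total kinetic energy is ½Mv² + ½Iω² = ½(1+k)Mv² = (7/10)Mv².
At the top the kinetic energy is zero, so (7/10)Mv₀² = Mgh.
Thus h = (1+k)v₀²/(2g) = 1.4 × 2.05² / (2 × 10) ≈ 0.294 m.

h ≈ 0.294 m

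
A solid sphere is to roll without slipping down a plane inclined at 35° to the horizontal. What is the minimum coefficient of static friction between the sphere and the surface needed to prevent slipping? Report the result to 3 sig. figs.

Here I = (2/5)MR², so the shape factor k = I/(MR²) = 0.4.
Along the incline Mg sinθ − f = Ma, and torque about the center fR = Iα = kMR²(a/R) gives f = kMa.
These give a = g sinθ/(1+k) and the required friction f = kMg sinθ/(1+k).
With N = Mg cosθ, the no-slip condition f ≤ μN gives μ_min = f/N = k tanθ/(1+k).
μ_min = 0.4 × tan35° / 1.4 ≈ 0.200.

μ_min ≈ 0.200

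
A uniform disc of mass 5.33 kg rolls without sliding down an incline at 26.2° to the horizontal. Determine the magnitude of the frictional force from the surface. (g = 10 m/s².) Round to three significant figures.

Here I = (1/2)MR², so the shape factor k = I/(MR²) = 0.5.
Along the incline Mg sinθ − f = Ma, and torque about the center fR = Iα = kMR²(a/R) gives f = kMa.
Combining, a = g sinθ/(1+k) and f = kMa = kMg sinθ/(1+k).
f = 0.5 × 5.33 × 10 × sin26.2° / 1.5 ≈ 7.84 N.

f ≈ 7.84 N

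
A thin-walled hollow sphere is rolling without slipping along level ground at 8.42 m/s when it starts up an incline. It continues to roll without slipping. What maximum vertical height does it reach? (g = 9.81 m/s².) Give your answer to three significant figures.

h ≈ 6.02 m

With I = (2/3)MR², the ratio k = I/(MR²) is 2/3.
The rolling condition ω = v/R makes the rotational term ½I(v/R)² = ½kMv², so KE_total = ½(1+k)Mv² = (5/6)Mv².
At the top the kinetic energy is zero, so (5/6)Mv₀² = Mgh.
Thus h = (1+k)v₀²/(2g) = 1.667 × 8.42² / (2 × 9.81) ≈ 6.02 m.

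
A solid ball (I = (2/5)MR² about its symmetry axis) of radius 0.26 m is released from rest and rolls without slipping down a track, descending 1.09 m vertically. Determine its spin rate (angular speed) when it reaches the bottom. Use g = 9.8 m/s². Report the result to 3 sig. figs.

ω ≈ 15.0 rad/s

With I = (2/5)MR², the ratio k = I/(MR²) is 0.4.
The rolling condition ω = v/R makes the rotational term ½I(v/R)² = ½kMv², so KE_total = ½(1+k)Mv² = (7/10)Mv².
Energy conservation Mgh = ½(1+k)Mv² gives v = √(2gh/(1+k)) = √(2 × 9.8 × 1.09 / 1.4) = 3.906 m/s.
The angular speed follows from ω = v/R = 3.906/0.26 ≈ 15.0 rad/s.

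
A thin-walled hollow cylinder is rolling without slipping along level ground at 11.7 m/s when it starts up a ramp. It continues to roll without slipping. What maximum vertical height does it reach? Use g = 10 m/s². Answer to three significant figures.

h ≈ 13.7 m

Here I = MR², so the shape factor k = I/(MR²) = 1.
Since it rolls without slipping, ω = v/R and KE = ½Mv² + ½Iω² = ½(1+k)Mv² = Mv².
At the top the kinetic energy is zero, so Mv₀² = Mgh.
Thus h = (1+k)v₀²/(2g) = 2 × 11.7² / (2 × 10) ≈ 13.7 m.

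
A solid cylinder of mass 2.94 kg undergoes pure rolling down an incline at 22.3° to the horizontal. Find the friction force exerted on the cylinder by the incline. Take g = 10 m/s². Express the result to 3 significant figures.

f ≈ 3.72 N

The moment of inertia is (1/2)MR², giving k ≡ I/(MR²) = 0.5.
Newton's second law down the slope: Mg sinθ − f = Ma. The torque equation fR = Iα (with α = a/R) gives f = kMa.
Combining, a = g sinθ/(1+k) and f = kMa = kMg sinθ/(1+k).
f = 0.5 × 2.94 × 10 × sin22.3° / 1.5 ≈ 3.72 N.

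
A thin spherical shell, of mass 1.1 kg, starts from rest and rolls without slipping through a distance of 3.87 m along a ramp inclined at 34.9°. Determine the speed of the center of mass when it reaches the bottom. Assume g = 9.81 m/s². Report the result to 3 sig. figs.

v ≈ 5.11 m/s

With I = (2/3)MR², the ratio k = I/(MR²) is 2/3.
Since it rolls without slipping, ω = v/R and KE = ½Mv² + ½Iω² = ½(1+k)Mv² = (5/6)Mv².
The vertical drop is h = L sinθ = 3.87 × sin34.9° = 2.214 m.
Energy conservation: Mgh = (5/6)Mv², so v = √(2gh/(1+k)) = √(2 × 9.81 × 2.214 / 1.667) ≈ 5.11 m/s.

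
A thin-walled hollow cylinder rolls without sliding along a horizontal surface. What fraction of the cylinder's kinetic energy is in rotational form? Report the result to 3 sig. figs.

fraction ≈ 0.500

The moment of inertia is MR², giving k ≡ I/(MR²) = 1.
Since ω = v/R, the translational part is ½Mv² and the rotational part is ½I(v/R)² = ½kMv²; the total is ½(1+k)Mv².
The rotational fraction is therefore k/(1+k) = 1/2 ≈ 0.500.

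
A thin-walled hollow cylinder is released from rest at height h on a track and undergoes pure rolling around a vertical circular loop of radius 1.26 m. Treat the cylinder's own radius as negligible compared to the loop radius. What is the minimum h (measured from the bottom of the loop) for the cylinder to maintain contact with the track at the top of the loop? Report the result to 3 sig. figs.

h_min ≈ 3.78 m

With I = MR², the ratio k = I/(MR²) is 1.
At the top of the loop, the minimum-contact condition is Mg = Mv_top²/r, so v_top² = gr.
With ω = v/R, the kinetic energy at speed v is ½(1+k)Mv² = Mv².
Energy conservation from release (height h) to the top (height 2r): Mgh = Mg(2r) + M·gr.
Thus h_min = 2r + (1+k)r/2 = r(2 + 2/2) = 1.26 × 3 ≈ 3.78 m.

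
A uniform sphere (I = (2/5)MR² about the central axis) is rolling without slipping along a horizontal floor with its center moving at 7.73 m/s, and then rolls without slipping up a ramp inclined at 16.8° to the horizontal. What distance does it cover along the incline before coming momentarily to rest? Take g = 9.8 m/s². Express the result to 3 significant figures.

With I = (2/5)MR², the ratio k = I/(MR²) is 0.4.
Since it rolls without slipping, ω = v/R and KE = ½Mv² + ½Iω² = ½(1+k)Mv² = (7/10)Mv².
Setting this equal to Mgh gives the vertical rise h = (1+k)v₀²/(2g) = 1.4×7.73²/(2×9.8) = 4.268 m.
The distance along the slope is d = h/sinθ = 4.268/sin16.8° ≈ 14.8 m.

d ≈ 14.8 m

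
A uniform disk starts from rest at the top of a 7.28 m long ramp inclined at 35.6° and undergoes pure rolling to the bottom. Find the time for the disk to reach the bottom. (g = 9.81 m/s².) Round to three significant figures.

With I = (1/2)MR², the ratio k = I/(MR²) is 0.5.
Translational: Mg sinθ − f = Ma. Rotational about the CM: fR = Iα = kMRa, so f = kMa.
Hence a = g sinθ/(1+k) = 9.81×sin35.6°/1.5 = 3.807 m/s².
Starting from rest, L = ½at², so t = √(2L/a) = √(2×7.28/3.807) ≈ 1.96 s.

t ≈ 1.96 s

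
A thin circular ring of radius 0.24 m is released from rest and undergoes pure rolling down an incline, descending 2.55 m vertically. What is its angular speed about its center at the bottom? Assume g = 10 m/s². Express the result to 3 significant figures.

With I = MR², the ratio k = I/(MR²) is 1.
Rolling without slipping gives ω = v/R, so the total kinetic energy is ½Mv² + ½Iω² = ½(1+k)Mv² = Mv².
Energy conservation Mgh = ½(1+k)Mv² gives v = √(2gh/(1+k)) = √(2 × 10 × 2.55 / 2) = 5.05 m/s.
The angular speed follows from ω = v/R = 5.05/0.24 ≈ 21.0 rad/s.

ω ≈ 21.0 rad/s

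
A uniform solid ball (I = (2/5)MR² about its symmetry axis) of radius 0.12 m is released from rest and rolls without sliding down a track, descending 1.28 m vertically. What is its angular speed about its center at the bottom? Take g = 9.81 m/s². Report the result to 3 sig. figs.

ω ≈ 35.3 rad/s

For this body I = (2/5)MR², i.e. k = I/(MR²) = 0.4.
Rolling without slipping gives ω = v/R, so the total kinetic energy is ½Mv² + ½Iω² = ½(1+k)Mv² = (7/10)Mv².
Energy conservation Mgh = ½(1+k)Mv² gives v = √(2gh/(1+k)) = √(2 × 9.81 × 1.28 / 1.4) = 4.235 m/s.
The angular speed follows from ω = v/R = 4.235/0.12 ≈ 35.3 rad/s.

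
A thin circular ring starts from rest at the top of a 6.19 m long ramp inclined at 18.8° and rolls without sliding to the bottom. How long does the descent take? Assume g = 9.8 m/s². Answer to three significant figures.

t ≈ 2.80 s

Here I = MR², so the shape factor k = I/(MR²) = 1.
Translational: Mg sinθ − f = Ma. Rotational about the CM: fR = Iα = kMRa, so f = kMa.
Hence a = g sinθ/(1+k) = 9.8×sin18.8°/2 = 1.579 m/s².
With constant a from rest, t = √(2L/a) = √(2·6.19/1.579) ≈ 2.80 s.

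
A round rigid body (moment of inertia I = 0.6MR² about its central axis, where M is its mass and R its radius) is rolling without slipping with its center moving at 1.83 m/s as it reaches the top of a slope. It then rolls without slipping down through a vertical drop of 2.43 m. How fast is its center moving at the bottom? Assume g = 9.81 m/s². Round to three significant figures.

With I = 0.6MR², the ratio k = I/(MR²) is 0.6.
Since it rolls without slipping, ω = v/R and KE = ½Mv² + ½Iω² = ½(1+k)Mv² = (4/5)Mv².
Conserving energy between top and bottom: (4/5)Mv² = (4/5)Mv₀² + Mgh, hence v² = v₀² + 2gh/(1+k).
v = √(1.83² + 2×9.81×2.43/1.6) = √33.15 ≈ 5.76 m/s.

v ≈ 5.76 m/s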